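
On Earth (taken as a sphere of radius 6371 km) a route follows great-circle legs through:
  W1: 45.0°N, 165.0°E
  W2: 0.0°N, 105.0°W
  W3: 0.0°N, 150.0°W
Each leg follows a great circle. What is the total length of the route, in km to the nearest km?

Leg W1→W2: central angle 1.5708 rad, distance 10007.5 km.
Leg W2→W3: central angle 0.7854 rad, distance 5003.8 km.
Total: 10007.5 + 5003.8 ≈ 15011 km.

15011 km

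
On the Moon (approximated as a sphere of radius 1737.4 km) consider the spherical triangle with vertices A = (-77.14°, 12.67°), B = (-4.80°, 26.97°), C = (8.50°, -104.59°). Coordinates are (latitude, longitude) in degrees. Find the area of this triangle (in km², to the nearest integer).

6483241 km²

Side lengths (central angles): a = 2.2999, b = 1.8182, c = 1.2698 rad; semiperimeter s = 2.6939.
By l'Huilier's theorem, tan(E/4) = √[tan(s/2) tan((s−a)/2) tan((s−b)/2) tan((s−c)/2)], giving spherical excess E = 2.1478 rad.
Area = E·R² = 2.1478 × (1737.4)² ≈ 6483241 km².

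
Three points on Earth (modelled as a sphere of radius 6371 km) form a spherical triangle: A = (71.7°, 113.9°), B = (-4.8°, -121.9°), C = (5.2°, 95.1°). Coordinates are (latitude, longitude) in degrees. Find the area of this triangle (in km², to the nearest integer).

84144417 km²

Side lengths (central angles): a = 2.4983, b = 1.1788, c = 1.8290 rad; semiperimeter s = 2.7530.
By l'Huilier's theorem, tan(E/4) = √[tan(s/2) tan((s−a)/2) tan((s−b)/2) tan((s−c)/2)], giving spherical excess E = 2.0731 rad.
Area = E·R² = 2.0731 × (6371)² ≈ 84144417 km².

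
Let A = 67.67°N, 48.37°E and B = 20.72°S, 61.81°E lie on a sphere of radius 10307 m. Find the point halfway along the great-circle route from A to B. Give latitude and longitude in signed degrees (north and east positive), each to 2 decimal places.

The central angle between A and B is δ = 1.5524 rad.
With f = 0.5, the slerp weights are sin((1−f)δ)/sin δ = 0.7007 and sin(fδ)/sin δ = 0.7007.
Weighted sum of the unit vectors: (0.7007)·(0.2524,0.2840,0.9250) + (0.7007)·(0.4418,0.8244,-0.3538) = (0.4865, 0.7766, 0.4002).
Converting back: φ = atan2(z, √(x²+y²)) = 23.59°, λ = atan2(y, x) = 57.94°.

23.59°, 57.94°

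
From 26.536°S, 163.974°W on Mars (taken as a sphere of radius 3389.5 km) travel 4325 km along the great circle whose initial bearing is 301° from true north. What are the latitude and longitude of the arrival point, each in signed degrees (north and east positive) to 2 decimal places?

Angular distance δ = d/R = 4325/3389.5 = 1.27600 rad; initial bearing θ = 5.2534 rad.
sin φ₂ = sin φ₁ cos δ + cos φ₁ sin δ cos θ = (-0.4468)(0.2905) + (0.8947)(0.9569)(0.5150) = 0.3111, so φ₂ = 18.13°.
Δλ = atan2(sin θ sin δ cos φ₁, cos δ − sin φ₁ sin φ₂) = atan2(-0.7338, 0.4295) = -59.657°.
λ₂ = -163.974° − 59.657° = -223.63° → 136.37° after wrapping to (−180°, 180°].

18.13°, 136.37°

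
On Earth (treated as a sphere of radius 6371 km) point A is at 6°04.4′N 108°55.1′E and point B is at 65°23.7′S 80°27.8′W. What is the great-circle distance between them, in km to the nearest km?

In radians: φ₁ = 0.1060, φ₂ = -1.1414, Δλ = 170.618° = 2.9779 rad.
Haversine: a = sin²(Δφ/2) + cos φ₁ cos φ₂ sin²(Δλ/2) = 0.3411 + (0.9944)(0.4164)(0.9933) = 0.75234.
Central angle c = 2·arcsin(√a) = 2.09981 rad.
Distance = R·c = 6371 × 2.0998 ≈ 13378 km.

13378 km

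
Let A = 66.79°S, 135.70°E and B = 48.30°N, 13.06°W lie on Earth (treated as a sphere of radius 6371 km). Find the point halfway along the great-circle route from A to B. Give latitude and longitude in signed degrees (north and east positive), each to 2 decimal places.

Central angle δ = 2.7150 rad. Interpolating on the sphere with fraction f = 0.5:
P = [sin((1−f)δ)·A + sin(fδ)·B] / sin δ = 2.3618·A + 2.3618·B in Cartesian coordinates,
giving P = (0.8643, 0.2950, -0.4072), i.e. latitude -24.03°, longitude 18.85°.

-24.03°, 18.85°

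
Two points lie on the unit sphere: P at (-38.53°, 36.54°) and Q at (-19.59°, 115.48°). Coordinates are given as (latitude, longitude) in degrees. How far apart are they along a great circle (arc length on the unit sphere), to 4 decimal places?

1.2130

Let φ₁ = -0.6725 rad, φ₂ = -0.3419 rad, and Δλ = 1.3778 rad.
cos c = sin φ₁ sin φ₂ + cos φ₁ cos φ₂ cos Δλ = (-0.6229)(-0.3353) + (0.7823)(0.9421)(0.1918) = 0.35024,
so c = arccos(0.35024) = 1.21297 rad.
On the unit sphere the arc length equals the central angle: 1.2130.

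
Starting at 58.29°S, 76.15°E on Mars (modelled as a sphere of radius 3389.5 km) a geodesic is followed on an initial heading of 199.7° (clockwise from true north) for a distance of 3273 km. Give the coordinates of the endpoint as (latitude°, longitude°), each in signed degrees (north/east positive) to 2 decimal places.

Angular distance δ = d/R = 3273/3389.5 = 0.96563 rad; initial bearing θ = 3.4854 rad.
sin φ₂ = sin φ₁ cos δ + cos φ₁ sin δ cos θ = (-0.8507)(0.5689) + (0.5256)(0.8224)(-0.9415) = -0.8909, so φ₂ = -62.99°.
Δλ = atan2(sin θ sin δ cos φ₁, cos δ − sin φ₁ sin φ₂) = atan2(-0.1457, -0.1890) = -142.375°.
λ₂ = 76.150° − 142.375° = -66.22°.

-62.99°, -66.22°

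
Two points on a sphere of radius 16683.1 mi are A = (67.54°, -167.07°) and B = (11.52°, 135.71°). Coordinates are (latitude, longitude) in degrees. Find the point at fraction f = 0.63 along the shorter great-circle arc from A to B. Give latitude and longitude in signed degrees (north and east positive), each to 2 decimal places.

34.57°, 145.96°

Central angle δ = 1.1732 rad. Interpolating on the sphere with fraction f = 0.63:
P = [sin((1−f)δ)·A + sin(fδ)·B] / sin δ = 0.4562·A + 0.7306·B in Cartesian coordinates,
giving P = (-0.6823, 0.4609, 0.5675), i.e. latitude 34.57°, longitude 145.96°.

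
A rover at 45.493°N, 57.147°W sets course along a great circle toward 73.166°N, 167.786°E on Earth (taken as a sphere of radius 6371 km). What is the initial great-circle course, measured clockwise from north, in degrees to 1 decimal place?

345.9°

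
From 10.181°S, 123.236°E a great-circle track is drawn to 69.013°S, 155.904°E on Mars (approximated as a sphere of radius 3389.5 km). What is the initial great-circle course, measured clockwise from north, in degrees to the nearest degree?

167°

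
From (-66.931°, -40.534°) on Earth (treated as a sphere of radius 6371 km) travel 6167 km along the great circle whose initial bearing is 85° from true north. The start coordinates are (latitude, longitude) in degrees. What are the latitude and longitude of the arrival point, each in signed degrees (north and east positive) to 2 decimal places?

-29.57°, 30.11°

Angular distance δ = d/R = 6167/6371 = 0.96798 rad; initial bearing θ = 1.4835 rad.
sin φ₂ = sin φ₁ cos δ + cos φ₁ sin δ cos θ = (-0.9200)(0.5670) + (0.3918)(0.8237)(0.0872) = -0.4935, so φ₂ = -29.57°.
Δλ = atan2(sin θ sin δ cos φ₁, cos δ − sin φ₁ sin φ₂) = atan2(0.3215, 0.1129) = 70.648°.
λ₂ = -40.534° + 70.648° = 30.11°.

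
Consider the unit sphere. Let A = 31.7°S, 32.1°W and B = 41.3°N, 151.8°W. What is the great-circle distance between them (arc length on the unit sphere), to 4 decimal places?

Let φ₁ = -0.5533 rad, φ₂ = 0.7208 rad, and Δλ = -2.0892 rad.
cos c = sin φ₁ sin φ₂ + cos φ₁ cos φ₂ cos Δλ = (-0.5255)(0.6600) + (0.8508)(0.7513)(-0.4955) = -0.66350,
so c = arccos(-0.66350) = 2.29629 rad.
On the unit sphere the arc length equals the central angle: 2.2963.

2.2963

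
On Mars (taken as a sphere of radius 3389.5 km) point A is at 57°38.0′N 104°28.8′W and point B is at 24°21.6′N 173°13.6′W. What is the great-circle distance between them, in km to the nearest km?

3450 km

Let φ₁ = 1.0059 rad, φ₂ = 0.4252 rad, and Δλ = -1.1999 rad.
Haversine: a = sin²(Δφ/2) + cos φ₁ cos φ₂ sin²(Δλ/2) = 0.0820 + (0.5353)(0.9110)(0.3188) = 0.23742.
Central angle c = 2·arcsin(√a) = 1.01789 rad.
Distance = R·c = 3389.5 × 1.0179 ≈ 3450 km.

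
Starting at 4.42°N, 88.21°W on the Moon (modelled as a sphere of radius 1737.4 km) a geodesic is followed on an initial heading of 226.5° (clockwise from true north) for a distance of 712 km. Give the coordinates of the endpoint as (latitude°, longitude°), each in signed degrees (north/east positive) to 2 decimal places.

Angular distance δ = d/R = 712/1737.4 = 0.40981 rad; initial bearing θ = 3.9532 rad.
sin φ₂ = sin φ₁ cos δ + cos φ₁ sin δ cos θ = (0.0771)(0.9172) + (0.9970)(0.3984)(-0.6884) = -0.2028, so φ₂ = -11.70°.
Δλ = atan2(sin θ sin δ cos φ₁, cos δ − sin φ₁ sin φ₂) = atan2(-0.2882, 0.9328) = -17.166°.
λ₂ = -88.210° − 17.166° = -105.38°.

-11.70°, -105.38°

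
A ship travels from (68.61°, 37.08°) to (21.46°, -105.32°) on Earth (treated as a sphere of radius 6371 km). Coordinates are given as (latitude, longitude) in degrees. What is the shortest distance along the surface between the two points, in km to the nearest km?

9550 km

With latitudes φ₁ = 68.610°, φ₂ = 21.460° and longitude difference Δλ = -142.400°:
cos c = sin φ₁ sin φ₂ + cos φ₁ cos φ₂ cos Δλ = (0.9311)(0.3659) + (0.3647)(0.9307)(-0.7923) = 0.07172,
so c = arccos(0.07172) = 1.49901 rad.
Distance = R·c = 6371 × 1.4990 ≈ 9550 km.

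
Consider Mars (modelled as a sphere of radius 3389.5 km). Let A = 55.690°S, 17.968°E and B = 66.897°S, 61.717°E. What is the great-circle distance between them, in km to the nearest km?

1369 km

In radians: φ₁ = -0.9720, φ₂ = -1.1676, Δλ = 43.749° = 0.7636 rad.
cos c = sin φ₁ sin φ₂ + cos φ₁ cos φ₂ cos Δλ = (-0.8260)(-0.9198) + (0.5637)(0.3924)(0.7224) = 0.91953,
so c = arccos(0.91953) = 0.40392 rad.
Distance = R·c = 3389.5 × 0.4039 ≈ 1369 km.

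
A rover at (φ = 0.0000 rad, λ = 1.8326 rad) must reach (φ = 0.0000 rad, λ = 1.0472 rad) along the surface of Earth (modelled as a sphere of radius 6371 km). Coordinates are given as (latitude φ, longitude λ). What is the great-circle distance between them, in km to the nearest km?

With latitudes φ₁ = 0.000°, φ₂ = 0.000° and longitude difference Δλ = -45.000°:
cos c = sin φ₁ sin φ₂ + cos φ₁ cos φ₂ cos Δλ = (0.0000)(0.0000) + (1.0000)(1.0000)(0.7071) = 0.70711,
so c = arccos(0.70711) = 0.78540 rad.
Distance = R·c = 6371 × 0.7854 ≈ 5004 km.

5004 km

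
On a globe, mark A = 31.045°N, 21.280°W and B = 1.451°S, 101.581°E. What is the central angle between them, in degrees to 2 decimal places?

With latitudes φ₁ = 31.045°, φ₂ = -1.451° and longitude difference Δλ = 122.861°:
Haversine: a = sin²(Δφ/2) + cos φ₁ cos φ₂ sin²(Δλ/2) = 0.0783 + (0.8568)(0.9997)(0.7713) = 0.73890.
Central angle c = 2·arcsin(√a) = 2.06894 rad.
So the angular separation is 118.54°.

118.54°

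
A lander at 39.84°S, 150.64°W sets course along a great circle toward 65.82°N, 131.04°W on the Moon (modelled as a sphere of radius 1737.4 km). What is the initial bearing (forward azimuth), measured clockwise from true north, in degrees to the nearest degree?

With φ₁ = -0.6953, φ₂ = 1.1488, Δλ = 0.3421 rad, the forward-azimuth formula gives
θ = atan2( sin Δλ cos φ₂ , cos φ₁ sin φ₂ − sin φ₁ cos φ₂ cos Δλ ) = atan2(0.1374, 0.9477) = 8.25°.
So the initial bearing is 8°.

8°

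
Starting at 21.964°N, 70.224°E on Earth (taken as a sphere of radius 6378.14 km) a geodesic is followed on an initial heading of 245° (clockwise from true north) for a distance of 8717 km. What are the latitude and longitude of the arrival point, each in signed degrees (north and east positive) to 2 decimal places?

-17.94°, 1.34°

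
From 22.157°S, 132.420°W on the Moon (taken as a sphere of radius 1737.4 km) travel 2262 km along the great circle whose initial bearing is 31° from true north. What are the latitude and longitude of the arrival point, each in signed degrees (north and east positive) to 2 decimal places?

Angular distance δ = d/R = 2262/1737.4 = 1.30195 rad; initial bearing θ = 0.5411 rad.
sin φ₂ = sin φ₁ cos δ + cos φ₁ sin δ cos θ = (-0.3771)(0.2656) + (0.9262)(0.9641)(0.8572) = 0.6652, so φ₂ = 41.70°.
Δλ = atan2(sin θ sin δ cos φ₁, cos δ − sin φ₁ sin φ₂) = atan2(0.4599, 0.5165) = 41.681°.
λ₂ = -132.420° + 41.681° = -90.74°.

41.70°, -90.74°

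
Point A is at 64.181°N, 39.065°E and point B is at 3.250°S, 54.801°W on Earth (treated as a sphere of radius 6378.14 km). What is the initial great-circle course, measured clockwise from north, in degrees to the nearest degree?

With φ₁ = 1.1202, φ₂ = -0.0567, Δλ = -1.6383 rad, the forward-azimuth formula gives
θ = atan2( sin Δλ cos φ₂ , cos φ₁ sin φ₂ − sin φ₁ cos φ₂ cos Δλ ) = atan2(-0.9961, 0.0359) = -87.94°.
Adding 360° brings this into [0°, 360°): 272°.

272°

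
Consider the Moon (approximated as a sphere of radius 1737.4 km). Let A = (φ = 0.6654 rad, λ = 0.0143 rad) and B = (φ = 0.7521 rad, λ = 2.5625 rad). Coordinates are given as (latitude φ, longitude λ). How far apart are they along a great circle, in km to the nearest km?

2824 km

In radians: φ₁ = 0.6654, φ₂ = 0.7521, Δλ = 146.001° = 2.5482 rad.
cos c = sin φ₁ sin φ₂ + cos φ₁ cos φ₂ cos Δλ = (0.6174)(0.6832) + (0.7867)(0.7303)(-0.8290) = -0.05449,
so c = arccos(-0.05449) = 1.62531 rad.
Distance = R·c = 1737.4 × 1.6253 ≈ 2824 km.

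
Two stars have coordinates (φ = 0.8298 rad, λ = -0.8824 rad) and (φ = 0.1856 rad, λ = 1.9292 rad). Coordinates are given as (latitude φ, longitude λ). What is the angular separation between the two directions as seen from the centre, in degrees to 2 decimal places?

Let φ₁ = 0.8298 rad, φ₂ = 0.1856 rad, and Δλ = 2.8116 rad.
Haversine: a = sin²(Δφ/2) + cos φ₁ cos φ₂ sin²(Δλ/2) = 0.1002 + (0.6750)(0.9828)(0.9730) = 0.74574.
Central angle c = 2·arcsin(√a) = 2.08459 rad.
So the angular separation is 119.44°.

119.44°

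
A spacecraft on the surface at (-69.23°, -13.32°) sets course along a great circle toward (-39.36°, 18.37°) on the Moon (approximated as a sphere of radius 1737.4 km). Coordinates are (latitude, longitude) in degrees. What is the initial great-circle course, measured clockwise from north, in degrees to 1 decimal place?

Δλ = 31.690° = 0.5531 rad.
y = sin Δλ · cos φ₂ = (0.5253)(0.7732) = 0.4062
x = cos φ₁ sin φ₂ − sin φ₁ cos φ₂ cos Δλ = (0.3546)(-0.6342) − (-0.9350)(0.7732)(0.8509) = 0.3902
θ = atan2(y, x) = 46.15°, so the bearing is 46.1°.

46.1°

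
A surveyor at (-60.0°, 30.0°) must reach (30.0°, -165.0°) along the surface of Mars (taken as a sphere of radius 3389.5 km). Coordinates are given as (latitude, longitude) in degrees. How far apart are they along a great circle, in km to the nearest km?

8776 km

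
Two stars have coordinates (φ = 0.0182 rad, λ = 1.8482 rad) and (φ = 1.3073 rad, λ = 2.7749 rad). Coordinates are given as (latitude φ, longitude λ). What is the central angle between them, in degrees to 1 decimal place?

With latitudes φ₁ = 1.043°, φ₂ = 74.903° and longitude difference Δλ = 53.096°:
Haversine: a = sin²(Δφ/2) + cos φ₁ cos φ₂ sin²(Δλ/2) = 0.3610 + (0.9998)(0.2605)(0.1998) = 0.41303.
Central angle c = 2·arcsin(√a) = 1.39596 rad.
So the angular separation is 80.0°.

80.0°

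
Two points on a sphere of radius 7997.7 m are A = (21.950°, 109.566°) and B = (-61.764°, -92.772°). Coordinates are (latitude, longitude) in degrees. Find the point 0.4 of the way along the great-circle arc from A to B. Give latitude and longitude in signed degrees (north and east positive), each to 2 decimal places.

-31.14°, 124.26°

The central angle between A and B is δ = 2.3968 rad.
With f = 0.4, the slerp weights are sin((1−f)δ)/sin δ = 1.4623 and sin(fδ)/sin δ = 1.2074.
Weighted sum of the unit vectors: (1.4623)·(-0.3106,0.8740,0.3738) + (1.2074)·(-0.0229,-0.4726,-0.8810) = (-0.4818, 0.7074, -0.5171).
Converting back: φ = atan2(z, √(x²+y²)) = -31.14°, λ = atan2(y, x) = 124.26°.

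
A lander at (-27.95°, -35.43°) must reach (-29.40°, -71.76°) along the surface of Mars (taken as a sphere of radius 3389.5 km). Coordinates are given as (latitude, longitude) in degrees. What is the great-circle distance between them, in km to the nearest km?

1880 km

In radians: φ₁ = -0.4878, φ₂ = -0.5131, Δλ = -36.330° = -0.6341 rad.
cos c = sin φ₁ sin φ₂ + cos φ₁ cos φ₂ cos Δλ = (-0.4687)(-0.4909) + (0.8834)(0.8712)(0.8056) = 0.85008,
so c = arccos(0.85008) = 0.55465 rad.
Distance = R·c = 3389.5 × 0.5546 ≈ 1880 km.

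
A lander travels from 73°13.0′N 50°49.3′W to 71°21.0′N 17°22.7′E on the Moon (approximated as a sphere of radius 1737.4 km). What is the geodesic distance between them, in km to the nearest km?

598 km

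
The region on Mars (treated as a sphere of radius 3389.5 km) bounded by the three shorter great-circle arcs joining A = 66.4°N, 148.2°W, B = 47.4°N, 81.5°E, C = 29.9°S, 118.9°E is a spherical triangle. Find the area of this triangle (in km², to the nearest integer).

12571407 km²

Side lengths (central angles): a = 1.4714, b = 2.0650, c = 1.0481 rad; semiperimeter s = 2.2922.
By l'Huilier's theorem, tan(E/4) = √[tan(s/2) tan((s−a)/2) tan((s−b)/2) tan((s−c)/2)], giving spherical excess E = 1.0942 rad.
Area = E·R² = 1.0942 × (3389.5)² ≈ 12571407 km².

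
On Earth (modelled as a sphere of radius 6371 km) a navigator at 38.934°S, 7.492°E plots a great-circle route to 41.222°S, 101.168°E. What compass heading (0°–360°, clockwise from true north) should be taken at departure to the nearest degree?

Δλ = 93.676° = 1.6350 rad.
y = sin Δλ · cos φ₂ = (0.9979)(0.7522) = 0.7506
x = cos φ₁ sin φ₂ − sin φ₁ cos φ₂ cos Δλ = (0.7779)(-0.6590) − (-0.6284)(0.7522)(-0.0641) = -0.5429
θ = atan2(y, x) = 125.88°, so the bearing is 126°.

126°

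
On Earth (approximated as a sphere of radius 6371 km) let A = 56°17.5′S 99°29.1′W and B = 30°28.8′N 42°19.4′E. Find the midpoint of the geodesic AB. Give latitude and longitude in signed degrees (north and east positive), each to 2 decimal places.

Central angle δ = 2.4945 rad. Interpolating on the sphere with fraction f = 0.5:
P = [sin((1−f)δ)·A + sin(fδ)·B] / sin δ = 1.5727·A + 1.5727·B in Cartesian coordinates,
giving P = (0.8583, 0.0517, -0.5106), i.e. latitude -30.70°, longitude 3.45°.

-30.70°, 3.45°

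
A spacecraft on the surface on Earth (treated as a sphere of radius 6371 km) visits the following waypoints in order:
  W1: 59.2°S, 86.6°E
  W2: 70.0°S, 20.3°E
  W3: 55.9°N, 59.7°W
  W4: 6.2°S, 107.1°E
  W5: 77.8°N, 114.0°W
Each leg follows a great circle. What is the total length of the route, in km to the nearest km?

Leg W1→W2: central angle 0.5001 rad, distance 3185.9 km.
Leg W2→W3: central angle 2.4111 rad, distance 15360.9 km.
Leg W3→W4: central angle 2.2550 rad, distance 14366.7 km.
Leg W4→W5: central angle 1.8378 rad, distance 11708.8 km.
Total: 3185.9 + 15360.9 + 14366.7 + 11708.8 ≈ 44622 km.

44622 km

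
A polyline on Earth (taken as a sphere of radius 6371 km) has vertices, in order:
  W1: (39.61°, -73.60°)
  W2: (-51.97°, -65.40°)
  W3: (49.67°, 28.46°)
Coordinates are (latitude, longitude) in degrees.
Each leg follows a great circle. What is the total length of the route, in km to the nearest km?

Leg W1→W2: central angle 1.6032 rad, distance 10214.2 km.
Leg W2→W3: central angle 2.2489 rad, distance 14327.8 km.
Total: 10214.2 + 14327.8 ≈ 24542 km.

24542 km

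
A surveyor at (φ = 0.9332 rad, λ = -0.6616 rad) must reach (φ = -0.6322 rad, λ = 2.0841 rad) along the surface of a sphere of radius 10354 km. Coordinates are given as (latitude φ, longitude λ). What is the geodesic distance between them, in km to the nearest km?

28303 km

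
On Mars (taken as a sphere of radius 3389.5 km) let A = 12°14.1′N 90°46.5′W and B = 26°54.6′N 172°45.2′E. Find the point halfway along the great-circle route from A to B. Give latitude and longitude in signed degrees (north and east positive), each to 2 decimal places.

28.06°, -136.08°

Central angle δ = 1.5731 rad. Interpolating on the sphere with fraction f = 0.5:
P = [sin((1−f)δ)·A + sin(fδ)·B] / sin δ = 0.7079·A + 0.7079·B in Cartesian coordinates,
giving P = (-0.6356, -0.6122, 0.4704), i.e. latitude 28.06°, longitude -136.08°.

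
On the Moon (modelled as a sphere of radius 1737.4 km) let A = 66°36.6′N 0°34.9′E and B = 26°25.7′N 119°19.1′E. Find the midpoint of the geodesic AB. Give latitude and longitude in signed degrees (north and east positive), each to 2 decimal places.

Central angle δ = 1.3309 rad. Interpolating on the sphere with fraction f = 0.5:
P = [sin((1−f)δ)·A + sin(fδ)·B] / sin δ = 0.6356·A + 0.6356·B in Cartesian coordinates,
giving P = (-0.0264, 0.4988, 0.8663), i.e. latitude 60.03°, longitude 93.03°.

60.03°, 93.03°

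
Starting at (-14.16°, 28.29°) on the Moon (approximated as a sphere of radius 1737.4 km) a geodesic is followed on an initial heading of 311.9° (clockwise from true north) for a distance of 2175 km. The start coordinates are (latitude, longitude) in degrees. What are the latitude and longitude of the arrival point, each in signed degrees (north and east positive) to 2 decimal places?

32.56°, -28.70°

Angular distance δ = d/R = 2175/1737.4 = 1.25187 rad; initial bearing θ = 5.4437 rad.
sin φ₂ = sin φ₁ cos δ + cos φ₁ sin δ cos θ = (-0.2446)(0.3135) + (0.9696)(0.9496)(0.6678) = 0.5382, so φ₂ = 32.56°.
Δλ = atan2(sin θ sin δ cos φ₁, cos δ − sin φ₁ sin φ₂) = atan2(-0.6853, 0.4452) = -56.990°.
λ₂ = 28.290° − 56.990° = -28.70°.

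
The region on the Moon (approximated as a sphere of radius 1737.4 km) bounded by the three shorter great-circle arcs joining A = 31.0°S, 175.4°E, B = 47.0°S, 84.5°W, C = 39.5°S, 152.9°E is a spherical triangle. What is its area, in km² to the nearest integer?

809125 km²

Side lengths (central angles): a = 1.3881, b = 0.3520, c = 1.2931 rad; semiperimeter s = 1.5166.
By l'Huilier's theorem, tan(E/4) = √[tan(s/2) tan((s−a)/2) tan((s−b)/2) tan((s−c)/2)], giving spherical excess E = 0.2681 rad.
Area = E·R² = 0.2681 × (1737.4)² ≈ 809125 km².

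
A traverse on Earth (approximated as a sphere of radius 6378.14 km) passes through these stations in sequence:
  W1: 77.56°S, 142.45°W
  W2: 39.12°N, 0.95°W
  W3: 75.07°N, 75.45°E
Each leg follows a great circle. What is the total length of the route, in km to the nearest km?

20848 km

Leg W1→W2: central angle 2.4142 rad, distance 15398.3 km.
Leg W2→W3: central angle 0.8544 rad, distance 5449.7 km.
Total: 15398.3 + 5449.7 ≈ 20848 km.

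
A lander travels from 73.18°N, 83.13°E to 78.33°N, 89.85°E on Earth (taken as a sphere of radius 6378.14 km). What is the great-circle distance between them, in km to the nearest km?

601 km

In radians: φ₁ = 1.2772, φ₂ = 1.3671, Δλ = 6.720° = 0.1173 rad.
cos c = sin φ₁ sin φ₂ + cos φ₁ cos φ₂ cos Δλ = (0.9572)(0.9793) + (0.2894)(0.2023)(0.9931) = 0.99556,
so c = arccos(0.99556) = 0.09426 rad.
Distance = R·c = 6378.14 × 0.0943 ≈ 601 km.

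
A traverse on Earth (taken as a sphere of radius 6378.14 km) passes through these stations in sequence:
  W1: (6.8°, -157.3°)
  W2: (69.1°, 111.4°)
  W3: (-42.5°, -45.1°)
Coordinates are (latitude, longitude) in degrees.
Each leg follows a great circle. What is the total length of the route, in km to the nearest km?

26143 km

Leg W1→W2: central angle 1.4680 rad, distance 9363.4 km.
Leg W2→W3: central angle 2.6308 rad, distance 16779.4 km.
Total: 9363.4 + 16779.4 ≈ 26143 km.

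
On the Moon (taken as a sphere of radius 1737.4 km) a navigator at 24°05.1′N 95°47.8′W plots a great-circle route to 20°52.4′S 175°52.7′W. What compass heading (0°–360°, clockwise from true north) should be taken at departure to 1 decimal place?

Δλ = -80.082° = -1.3977 rad.
y = sin Δλ · cos φ₂ = (-0.9851)(0.9344) = -0.9204
x = cos φ₁ sin φ₂ − sin φ₁ cos φ₂ cos Δλ = (0.9129)(-0.3563) − (0.4081)(0.9344)(0.1722) = -0.3910
θ = atan2(y, x) = -113.01°; adding 360° gives 247.0°.

247.0°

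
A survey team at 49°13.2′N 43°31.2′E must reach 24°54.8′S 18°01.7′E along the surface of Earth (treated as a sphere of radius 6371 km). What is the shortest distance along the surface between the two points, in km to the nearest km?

Let φ₁ = 0.8591 rad, φ₂ = -0.4348 rad, and Δλ = -0.4449 rad.
cos c = sin φ₁ sin φ₂ + cos φ₁ cos φ₂ cos Δλ = (0.7572)(-0.4212) + (0.6532)(0.9069)(0.9026) = 0.21573,
so c = arccos(0.21573) = 1.35336 rad.
Distance = R·c = 6371 × 1.3534 ≈ 8622 km.

8622 km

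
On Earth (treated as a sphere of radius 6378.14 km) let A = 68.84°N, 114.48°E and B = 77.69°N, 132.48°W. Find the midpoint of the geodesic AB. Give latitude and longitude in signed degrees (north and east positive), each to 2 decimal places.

Central angle δ = 0.4928 rad. Interpolating on the sphere with fraction f = 0.5:
P = [sin((1−f)δ)·A + sin(fδ)·B] / sin δ = 0.5156·A + 0.5156·B in Cartesian coordinates,
giving P = (-0.1514, 0.0883, 0.9845), i.e. latitude 79.91°, longitude 149.74°.

79.91°, 149.74°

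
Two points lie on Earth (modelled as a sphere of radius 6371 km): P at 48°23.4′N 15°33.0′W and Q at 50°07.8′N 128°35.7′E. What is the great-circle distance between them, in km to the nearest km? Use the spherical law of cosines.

With latitudes φ₁ = 48.390°, φ₂ = 50.130° and longitude difference Δλ = 144.145°:
cos c = sin φ₁ sin φ₂ + cos φ₁ cos φ₂ cos Δλ = (0.7477)(0.7675) + (0.6641)(0.6410)(-0.8105) = 0.22882,
so c = arccos(0.22882) = 1.33993 rad.
Distance = R·c = 6371 × 1.3399 ≈ 8537 km.

8537 km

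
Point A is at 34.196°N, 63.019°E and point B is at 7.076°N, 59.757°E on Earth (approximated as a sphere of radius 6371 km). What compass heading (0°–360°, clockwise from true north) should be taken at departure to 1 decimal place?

187.1°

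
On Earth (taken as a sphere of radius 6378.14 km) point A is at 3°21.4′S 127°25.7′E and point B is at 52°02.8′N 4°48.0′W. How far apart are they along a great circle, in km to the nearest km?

With latitudes φ₁ = -3.357°, φ₂ = 52.047° and longitude difference Δλ = -132.228°:
cos c = sin φ₁ sin φ₂ + cos φ₁ cos φ₂ cos Δλ = (-0.0586)(0.7885) + (0.9983)(0.6150)(-0.6721) = -0.45881,
so c = arccos(-0.45881) = 2.04745 rad.
Distance = R·c = 6378.14 × 2.0474 ≈ 13059 km.

13059 km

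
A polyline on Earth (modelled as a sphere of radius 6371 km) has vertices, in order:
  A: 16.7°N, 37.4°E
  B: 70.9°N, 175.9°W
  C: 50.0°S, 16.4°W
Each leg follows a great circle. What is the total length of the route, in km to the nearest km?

27410 km

Leg A→B: central angle 1.5612 rad, distance 9946.5 km.
Leg B→C: central angle 2.7411 rad, distance 17463.8 km.
Total: 9946.5 + 17463.8 ≈ 27410 km.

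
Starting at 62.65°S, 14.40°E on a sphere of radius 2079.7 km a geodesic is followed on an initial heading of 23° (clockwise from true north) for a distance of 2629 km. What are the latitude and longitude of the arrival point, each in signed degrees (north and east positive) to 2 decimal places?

Angular distance δ = d/R = 2629/2079.7 = 1.26412 rad; initial bearing θ = 0.4014 rad.
sin φ₂ = sin φ₁ cos δ + cos φ₁ sin δ cos θ = (-0.8882)(0.3019) + (0.4594)(0.9533)(0.9205) = 0.1350, so φ₂ = 7.76°.
Δλ = atan2(sin θ sin δ cos φ₁, cos δ − sin φ₁ sin φ₂) = atan2(0.1711, 0.4218) = 22.083°.
λ₂ = 14.400° + 22.083° = 36.48°.

7.76°, 36.48°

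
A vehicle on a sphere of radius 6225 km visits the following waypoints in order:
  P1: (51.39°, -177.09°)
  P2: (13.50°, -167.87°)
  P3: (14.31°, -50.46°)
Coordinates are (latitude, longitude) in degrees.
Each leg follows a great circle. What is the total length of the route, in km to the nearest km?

Leg P1→P2: central angle 0.6740 rad, distance 4195.4 km.
Leg P2→P3: central angle 1.9563 rad, distance 12178.1 km.
Total: 4195.4 + 12178.1 ≈ 16374 km.

16374 km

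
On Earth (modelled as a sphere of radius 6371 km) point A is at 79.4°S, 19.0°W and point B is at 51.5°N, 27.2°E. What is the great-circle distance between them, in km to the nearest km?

In radians: φ₁ = -1.3858, φ₂ = 0.8988, Δλ = 46.200° = 0.8063 rad.
Haversine: a = sin²(Δφ/2) + cos φ₁ cos φ₂ sin²(Δλ/2) = 0.8274 + (0.1840)(0.6225)(0.1539) = 0.84500.
Central angle c = 2·arcsin(√a) = 2.33228 rad.
Distance = R·c = 6371 × 2.3323 ≈ 14859 km.

14859 km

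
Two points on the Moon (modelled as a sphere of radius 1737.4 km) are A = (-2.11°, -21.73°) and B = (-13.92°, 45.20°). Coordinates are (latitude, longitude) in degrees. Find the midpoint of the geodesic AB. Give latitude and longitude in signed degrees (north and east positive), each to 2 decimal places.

-9.58°, 11.18°

The central angle between A and B is δ = 1.1713 rad.
With f = 0.5, the slerp weights are sin((1−f)δ)/sin δ = 0.6000 and sin(fδ)/sin δ = 0.6000.
Weighted sum of the unit vectors: (0.6000)·(0.9283,-0.3700,-0.0368) + (0.6000)·(0.6839,0.6887,-0.2406) = (0.9673, 0.1912, -0.1664).
Converting back: φ = atan2(z, √(x²+y²)) = -9.58°, λ = atan2(y, x) = 11.18°.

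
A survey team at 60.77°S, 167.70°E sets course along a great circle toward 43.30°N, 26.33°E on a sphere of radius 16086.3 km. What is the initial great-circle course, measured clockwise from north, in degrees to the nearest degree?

250°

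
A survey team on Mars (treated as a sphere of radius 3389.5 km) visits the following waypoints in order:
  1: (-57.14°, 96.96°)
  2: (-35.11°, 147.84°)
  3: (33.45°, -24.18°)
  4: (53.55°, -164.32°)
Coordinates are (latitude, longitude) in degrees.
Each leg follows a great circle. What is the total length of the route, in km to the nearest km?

17739 km

Leg 1→2: central angle 0.7026 rad, distance 2381.4 km.
Leg 2→3: central angle 3.0230 rad, distance 10246.3 km.
Leg 3→4: central angle 1.5079 rad, distance 5111.0 km.
Total: 2381.4 + 10246.3 + 5111.0 ≈ 17739 km.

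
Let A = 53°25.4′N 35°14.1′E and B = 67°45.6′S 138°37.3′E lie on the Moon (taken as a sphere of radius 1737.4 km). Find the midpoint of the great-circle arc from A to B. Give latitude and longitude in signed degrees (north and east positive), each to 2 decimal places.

-11.05°, 71.16°

The central angle between A and B is δ = 2.4907 rad.
With f = 0.5, the slerp weights are sin((1−f)δ)/sin δ = 1.5638 and sin(fδ)/sin δ = 1.5638.
Weighted sum of the unit vectors: (1.5638)·(0.4867,0.3438,0.8031) + (1.5638)·(-0.2840,0.2502,-0.9256) = (0.3170, 0.9289, -0.1916).
Converting back: φ = atan2(z, √(x²+y²)) = -11.05°, λ = atan2(y, x) = 71.16°.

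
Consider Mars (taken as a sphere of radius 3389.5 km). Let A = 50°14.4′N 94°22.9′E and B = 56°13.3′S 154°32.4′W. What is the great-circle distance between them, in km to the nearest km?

8286 km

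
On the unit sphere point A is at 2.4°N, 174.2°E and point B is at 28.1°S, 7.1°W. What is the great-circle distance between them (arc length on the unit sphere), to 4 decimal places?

With latitudes φ₁ = 2.400°, φ₂ = -28.100° and longitude difference Δλ = 178.700°:
Haversine: a = sin²(Δφ/2) + cos φ₁ cos φ₂ sin²(Δλ/2) = 0.0692 + (0.9991)(0.8821)(0.9999) = 0.95043.
Central angle c = 2·arcsin(√a) = 2.69252 rad.
On the unit sphere the arc length equals the central angle: 2.6925.

2.6925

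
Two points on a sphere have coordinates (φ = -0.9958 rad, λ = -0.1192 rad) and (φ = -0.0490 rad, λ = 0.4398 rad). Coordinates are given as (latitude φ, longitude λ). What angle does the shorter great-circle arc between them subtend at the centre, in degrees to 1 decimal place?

59.9°

Let φ₁ = -0.9958 rad, φ₂ = -0.0490 rad, and Δλ = 0.5590 rad.
Haversine: a = sin²(Δφ/2) + cos φ₁ cos φ₂ sin²(Δλ/2) = 0.2079 + (0.5438)(0.9988)(0.0761) = 0.24920.
Central angle c = 2·arcsin(√a) = 1.04534 rad.
So the angular separation is 59.9°.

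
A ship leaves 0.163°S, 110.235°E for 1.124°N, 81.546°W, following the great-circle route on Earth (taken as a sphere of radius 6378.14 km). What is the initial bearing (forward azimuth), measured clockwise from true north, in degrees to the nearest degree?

85°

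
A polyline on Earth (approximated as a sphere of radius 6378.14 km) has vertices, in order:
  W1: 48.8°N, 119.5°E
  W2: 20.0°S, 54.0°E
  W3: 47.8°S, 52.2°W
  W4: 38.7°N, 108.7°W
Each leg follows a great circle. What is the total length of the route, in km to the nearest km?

30682 km

Leg W1→W2: central angle 1.5715 rad, distance 10023.0 km.
Leg W2→W3: central angle 1.4935 rad, distance 9525.4 km.
Leg W3→W4: central angle 1.7455 rad, distance 11133.2 km.
Total: 10023.0 + 9525.4 + 11133.2 ≈ 30682 km.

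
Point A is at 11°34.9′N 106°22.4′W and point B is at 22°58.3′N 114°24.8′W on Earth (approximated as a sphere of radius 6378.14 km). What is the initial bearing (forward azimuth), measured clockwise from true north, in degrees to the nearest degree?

Δλ = -8.040° = -0.1403 rad.
y = sin Δλ · cos φ₂ = (-0.1399)(0.9207) = -0.1288
x = cos φ₁ sin φ₂ − sin φ₁ cos φ₂ cos Δλ = (0.9796)(0.3903) − (0.2008)(0.9207)(0.9902) = 0.1993
θ = atan2(y, x) = -32.87°; adding 360° gives 327°.

327°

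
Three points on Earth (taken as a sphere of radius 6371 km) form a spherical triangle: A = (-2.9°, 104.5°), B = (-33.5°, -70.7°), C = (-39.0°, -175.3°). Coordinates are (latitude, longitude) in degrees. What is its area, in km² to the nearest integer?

Side lengths (central angles): a = 1.3858, b = 1.4061, c = 2.5014 rad; semiperimeter s = 2.6466.
By l'Huilier's theorem, tan(E/4) = √[tan(s/2) tan((s−a)/2) tan((s−b)/2) tan((s−c)/2)], giving spherical excess E = 1.4784 rad.
Area = E·R² = 1.4784 × (6371)² ≈ 60008077 km².

60008077 km²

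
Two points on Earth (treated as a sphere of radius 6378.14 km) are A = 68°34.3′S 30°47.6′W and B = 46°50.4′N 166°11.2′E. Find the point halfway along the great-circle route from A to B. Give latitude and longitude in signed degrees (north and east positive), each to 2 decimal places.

-29.83°, -176.13°

The central angle between A and B is δ = 2.7339 rad.
With f = 0.5, the slerp weights are sin((1−f)δ)/sin δ = 2.4698 and sin(fδ)/sin δ = 2.4698.
Weighted sum of the unit vectors: (2.4698)·(0.3138,-0.1870,-0.9309) + (2.4698)·(-0.6643,0.1633,0.7294) = (-0.8655, -0.0586, -0.4975).
Converting back: φ = atan2(z, √(x²+y²)) = -29.83°, λ = atan2(y, x) = -176.13°.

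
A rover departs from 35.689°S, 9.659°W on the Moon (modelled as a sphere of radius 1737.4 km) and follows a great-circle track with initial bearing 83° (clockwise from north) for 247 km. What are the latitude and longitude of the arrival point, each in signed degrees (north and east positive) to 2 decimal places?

Angular distance δ = d/R = 247/1737.4 = 0.14217 rad; initial bearing θ = 1.4486 rad.
sin φ₂ = sin φ₁ cos δ + cos φ₁ sin δ cos θ = (-0.5834)(0.9899) + (0.8122)(0.1417)(0.1219) = -0.5635, so φ₂ = -34.30°.
Δλ = atan2(sin θ sin δ cos φ₁, cos δ − sin φ₁ sin φ₂) = atan2(0.1142, 0.6612) = 9.801°.
λ₂ = -9.659° + 9.801° = 0.14°.

-34.30°, 0.14°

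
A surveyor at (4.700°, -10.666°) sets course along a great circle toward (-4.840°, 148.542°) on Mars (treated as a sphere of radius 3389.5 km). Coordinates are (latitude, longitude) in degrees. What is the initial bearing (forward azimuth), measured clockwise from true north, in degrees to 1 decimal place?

Δλ = 159.208° = 2.7787 rad.
y = sin Δλ · cos φ₂ = (0.3550)(0.9964) = 0.3537
x = cos φ₁ sin φ₂ − sin φ₁ cos φ₂ cos Δλ = (0.9966)(-0.0844) − (0.0819)(0.9964)(-0.9349) = -0.0078
θ = atan2(y, x) = 91.26°, so the bearing is 91.3°.

91.3°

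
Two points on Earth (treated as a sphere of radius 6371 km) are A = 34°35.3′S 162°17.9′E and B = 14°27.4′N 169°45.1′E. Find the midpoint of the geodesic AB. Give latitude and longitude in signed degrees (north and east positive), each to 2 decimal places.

The central angle between A and B is δ = 0.8649 rad.
With f = 0.5, the slerp weights are sin((1−f)δ)/sin δ = 0.5507 and sin(fδ)/sin δ = 0.5507.
Weighted sum of the unit vectors: (0.5507)·(-0.7843,0.2503,-0.5677) + (0.5507)·(-0.9529,0.1723,0.2496) = (-0.9566, 0.2327, -0.1751).
Converting back: φ = atan2(z, √(x²+y²)) = -10.09°, λ = atan2(y, x) = 166.33°.

-10.09°, 166.33°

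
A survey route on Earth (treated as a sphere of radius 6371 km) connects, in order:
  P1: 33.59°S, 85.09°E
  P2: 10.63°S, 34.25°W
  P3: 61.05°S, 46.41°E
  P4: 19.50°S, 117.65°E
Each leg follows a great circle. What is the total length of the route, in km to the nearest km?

Leg P1→P2: central angle 1.8746 rad, distance 11942.8 km.
Leg P2→P3: central angle 1.3298 rad, distance 8472.5 km.
Leg P3→P4: central angle 1.1165 rad, distance 7113.2 km.
Total: 11942.8 + 8472.5 + 7113.2 ≈ 27528 km.

27528 km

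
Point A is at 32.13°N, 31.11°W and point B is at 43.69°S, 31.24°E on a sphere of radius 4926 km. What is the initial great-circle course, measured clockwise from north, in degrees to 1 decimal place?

140.0°

With φ₁ = 0.5608, φ₂ = -0.7625, Δλ = 1.0882 rad, the forward-azimuth formula gives
θ = atan2( sin Δλ cos φ₂ , cos φ₁ sin φ₂ − sin φ₁ cos φ₂ cos Δλ ) = atan2(0.6405, -0.7634) = 140.00°.
So the initial bearing is 140.0°.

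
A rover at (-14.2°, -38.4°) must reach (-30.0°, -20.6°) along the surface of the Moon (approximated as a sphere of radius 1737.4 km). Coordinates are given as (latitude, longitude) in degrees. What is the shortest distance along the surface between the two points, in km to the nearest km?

Let φ₁ = -0.2478 rad, φ₂ = -0.5236 rad, and Δλ = 0.3107 rad.
cos c = sin φ₁ sin φ₂ + cos φ₁ cos φ₂ cos Δλ = (-0.2453)(-0.5000) + (0.9694)(0.8660)(0.9521) = 0.92203,
so c = arccos(0.92203) = 0.39751 rad.
Distance = R·c = 1737.4 × 0.3975 ≈ 691 km.

691 km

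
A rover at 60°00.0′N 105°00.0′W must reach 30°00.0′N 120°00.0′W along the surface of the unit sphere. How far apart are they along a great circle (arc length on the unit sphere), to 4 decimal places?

With latitudes φ₁ = 60.000°, φ₂ = 30.000° and longitude difference Δλ = -15.000°:
Haversine: a = sin²(Δφ/2) + cos φ₁ cos φ₂ sin²(Δλ/2) = 0.0670 + (0.5000)(0.8660)(0.0170) = 0.07436.
Central angle c = 2·arcsin(√a) = 0.55239 rad.
On the unit sphere the arc length equals the central angle: 0.5524.

0.5524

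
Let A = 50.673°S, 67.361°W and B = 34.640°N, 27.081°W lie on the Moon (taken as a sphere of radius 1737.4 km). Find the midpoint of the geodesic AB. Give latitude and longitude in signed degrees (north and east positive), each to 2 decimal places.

-8.52°, -44.50°

Central angle δ = 1.6127 rad. Interpolating on the sphere with fraction f = 0.5:
P = [sin((1−f)δ)·A + sin(fδ)·B] / sin δ = 0.7224·A + 0.7224·B in Cartesian coordinates,
giving P = (0.7054, -0.6931, -0.1482), i.e. latitude -8.52°, longitude -44.50°.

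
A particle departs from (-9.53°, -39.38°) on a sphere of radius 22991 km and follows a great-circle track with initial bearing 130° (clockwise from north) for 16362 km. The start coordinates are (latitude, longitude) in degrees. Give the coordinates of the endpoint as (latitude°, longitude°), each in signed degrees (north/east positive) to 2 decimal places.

Angular distance δ = d/R = 16362/22991 = 0.71167 rad; initial bearing θ = 2.2689 rad.
sin φ₂ = sin φ₁ cos δ + cos φ₁ sin δ cos θ = (-0.1656)(0.7573) + (0.9862)(0.6531)(-0.6428) = -0.5394, so φ₂ = -32.64°.
Δλ = atan2(sin θ sin δ cos φ₁, cos δ − sin φ₁ sin φ₂) = atan2(0.4934, 0.6680) = 36.452°.
λ₂ = -39.380° + 36.452° = -2.93°.

-32.64°, -2.93°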